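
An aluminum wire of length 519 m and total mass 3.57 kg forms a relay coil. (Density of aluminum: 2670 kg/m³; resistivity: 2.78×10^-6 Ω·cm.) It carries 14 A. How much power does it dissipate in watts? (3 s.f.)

ρ = 2.78×10^-6 Ω·cm = 2.78×10^-8 Ω·m
A = m/(density·L) = 3.57/(2670×519) = 2.5763e-06 m²
R = ρL/A = (2.78×10^-8)(519)/(2.5763e-06) = 5.6 Ω
P = I²R = (14)² × 5.6 = 1100 W

1100 W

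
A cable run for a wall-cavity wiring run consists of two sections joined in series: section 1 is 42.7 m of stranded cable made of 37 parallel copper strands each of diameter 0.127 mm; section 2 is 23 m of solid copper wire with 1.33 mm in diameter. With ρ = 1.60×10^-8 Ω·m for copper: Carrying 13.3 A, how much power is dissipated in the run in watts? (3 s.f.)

Section 1: A_strand = π(6.3500e-05)² = 1.267e-08 m²; R₁ = ρL/(N·A_s) = (1.60×10^-8)(42.7)/(37×1.267e-08) = 1.458 Ω
Section 2: A = π(d/2)² = π(6.6500e-04 m)² = 1.389e-06 m²
R₂ = (1.60×10^-8)(23)/(1.389e-06) = 0.2649 Ω
R = R₁ + R₂ = 1.723 Ω
P = I²R = (13.3)² × 1.723 = 305 W

305 W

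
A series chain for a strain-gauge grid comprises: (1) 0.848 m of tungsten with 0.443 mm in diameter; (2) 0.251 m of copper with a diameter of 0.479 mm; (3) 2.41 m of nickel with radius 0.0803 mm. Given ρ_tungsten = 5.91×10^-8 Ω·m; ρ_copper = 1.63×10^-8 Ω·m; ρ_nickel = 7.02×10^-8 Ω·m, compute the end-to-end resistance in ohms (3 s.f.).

Seg 1: A = π(d/2)² = π(2.2150e-04 m)² = 1.541e-07 m²
R_1 = (5.91×10^-8)(0.848)/(1.541e-07) = 0.3252 Ω
Seg 2: A = π(d/2)² = π(2.3950e-04 m)² = 1.802e-07 m²
R_2 = (1.63×10^-8)(0.251)/(1.802e-07) = 0.0227 Ω
Seg 3: A = πr² = π(8.0300e-05 m)² = 2.026e-08 m²
R_3 = (7.02×10^-8)(2.41)/(2.026e-08) = 8.352 Ω
R_total = R_1 + R_2 + R_3 = 8.70 Ω

8.70 Ω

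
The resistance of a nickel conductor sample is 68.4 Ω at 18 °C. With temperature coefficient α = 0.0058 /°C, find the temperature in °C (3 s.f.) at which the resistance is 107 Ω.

115 °C

R = R₀(1 + α(T − T₀)) ⇒ T = T₀ + (R/R₀ − 1)/α
T = 18 + (107/68.4 − 1)/0.0058 = 18 + (0.5643)/0.0058 = 115 °C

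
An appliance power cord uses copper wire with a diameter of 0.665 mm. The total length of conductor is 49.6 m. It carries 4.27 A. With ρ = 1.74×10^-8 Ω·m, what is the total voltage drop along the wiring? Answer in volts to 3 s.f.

10.6 V

A = π(d/2)² = π(3.3250e-04 m)² = 3.473e-07 m²
R = ρL/A = (1.74×10^-8)(49.6)/(3.473e-07) = 2.485 Ω
V = IR = 4.27 × 2.485 = 10.6 V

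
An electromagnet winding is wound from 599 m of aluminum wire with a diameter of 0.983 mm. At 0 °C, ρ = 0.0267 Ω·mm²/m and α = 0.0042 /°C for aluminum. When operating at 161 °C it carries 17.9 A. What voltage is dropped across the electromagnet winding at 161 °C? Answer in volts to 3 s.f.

632 V

ρ = 0.0267 Ω·mm²/m = 2.67×10^-8 Ω·m
A = π(d/2)² = π(4.9150e-04 m)² = 7.589e-07 m²
R₍0₎ = ρL/A = (2.67×10^-8)(599)/(7.589e-07) = 21.07 Ω
R₍161₎ = R₍0₎(1 + αΔT) = 21.07 × (1 + 0.0042×161) = 35.32 Ω
V = IR = 17.9 × 35.32 = 632 V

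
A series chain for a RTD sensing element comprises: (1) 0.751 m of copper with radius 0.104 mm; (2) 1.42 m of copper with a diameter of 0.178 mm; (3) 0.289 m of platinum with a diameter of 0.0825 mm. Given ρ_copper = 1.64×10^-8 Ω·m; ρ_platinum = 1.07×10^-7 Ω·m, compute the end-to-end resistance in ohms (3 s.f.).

Seg 1: A = πr² = π(1.0400e-04 m)² = 3.398e-08 m²
R_1 = (1.64×10^-8)(0.751)/(3.398e-08) = 0.3625 Ω
Seg 2: A = π(d/2)² = π(8.9000e-05 m)² = 2.488e-08 m²
R_2 = (1.64×10^-8)(1.42)/(2.488e-08) = 0.9358 Ω
Seg 3: A = π(d/2)² = π(4.1250e-05 m)² = 5.346e-09 m²
R_3 = (1.07×10^-7)(0.289)/(5.346e-09) = 5.785 Ω
R_total = R_1 + R_2 + R_3 = 7.08 Ω

7.08 Ω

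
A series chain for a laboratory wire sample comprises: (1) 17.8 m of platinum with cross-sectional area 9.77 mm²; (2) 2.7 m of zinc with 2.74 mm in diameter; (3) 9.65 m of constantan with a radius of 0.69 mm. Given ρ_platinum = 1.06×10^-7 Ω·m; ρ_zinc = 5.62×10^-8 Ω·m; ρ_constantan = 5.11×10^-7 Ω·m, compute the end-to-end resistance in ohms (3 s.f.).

3.52 Ω

Seg 1: A = 9.77 mm² = 9.770e-06 m²
R_1 = (1.06×10^-7)(17.8)/(9.770e-06) = 0.1931 Ω
Seg 2: A = π(d/2)² = π(1.3700e-03 m)² = 5.896e-06 m²
R_2 = (5.62×10^-8)(2.7)/(5.896e-06) = 0.02573 Ω
Seg 3: A = πr² = π(6.9000e-04 m)² = 1.496e-06 m²
R_3 = (5.11×10^-7)(9.65)/(1.496e-06) = 3.297 Ω
R_total = R_1 + R_2 + R_3 = 3.52 Ω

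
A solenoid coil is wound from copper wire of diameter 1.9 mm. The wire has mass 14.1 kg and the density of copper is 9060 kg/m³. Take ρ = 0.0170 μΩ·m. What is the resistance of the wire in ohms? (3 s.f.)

ρ = 0.0170 μΩ·m = 1.70×10^-8 Ω·m
A = π(d/2)² = π(9.5000e-04 m)² = 2.8353e-06 m²
L = m/(density·A) = 14.1/(9060×2.8353e-06) = 548.9 m
R = ρL/A = (1.70×10^-8)(548.9)/(2.8353e-06) = 3.29 Ω

3.29 Ω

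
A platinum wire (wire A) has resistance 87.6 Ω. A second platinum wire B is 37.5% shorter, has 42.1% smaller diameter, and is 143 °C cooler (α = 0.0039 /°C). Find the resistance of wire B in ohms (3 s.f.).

R ∝ ρL/d² with ρ ∝ (1+αΔT), so R_B/R_A = (1 − 37.5/100) × (1 − 42.1/100)⁻² × (1 − 0.0039×143)
= 0.625 × 2.983 × 0.4423 = 0.8246
R_B = 0.8246 × 87.6 = 72.2 Ω

72.2 Ω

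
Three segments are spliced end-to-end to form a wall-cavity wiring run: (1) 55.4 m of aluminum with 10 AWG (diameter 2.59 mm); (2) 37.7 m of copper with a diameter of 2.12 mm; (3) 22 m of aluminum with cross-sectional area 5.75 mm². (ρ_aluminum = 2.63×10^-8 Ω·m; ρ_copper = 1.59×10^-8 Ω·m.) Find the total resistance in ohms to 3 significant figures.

0.547 Ω

Seg 1: A = π(2.59/2 mm)² = π(1.2950e-03 m)² = 5.269e-06 m²
R_1 = (2.63×10^-8)(55.4)/(5.269e-06) = 0.2766 Ω
Seg 2: A = π(d/2)² = π(1.0600e-03 m)² = 3.530e-06 m²
R_2 = (1.59×10^-8)(37.7)/(3.530e-06) = 0.1698 Ω
Seg 3: A = 5.75 mm² = 5.750e-06 m²
R_3 = (2.63×10^-8)(22)/(5.750e-06) = 0.1006 Ω
R_total = R_1 + R_2 + R_3 = 0.547 Ω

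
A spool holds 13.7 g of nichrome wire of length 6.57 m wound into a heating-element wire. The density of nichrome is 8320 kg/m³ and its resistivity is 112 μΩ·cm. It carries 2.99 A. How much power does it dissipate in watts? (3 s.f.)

262 W

ρ = 112 μΩ·cm = 1.12×10^-6 Ω·m
A = m/(density·L) = 0.0137/(8320×6.57) = 2.5063e-07 m²
R = ρL/A = (1.12×10^-6)(6.57)/(2.5063e-07) = 29.36 Ω
P = I²R = (2.99)² × 29.36 = 262 W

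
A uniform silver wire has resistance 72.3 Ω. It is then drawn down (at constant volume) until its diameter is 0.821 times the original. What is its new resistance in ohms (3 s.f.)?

Volume constant ⇒ L' = L/r² with r = 0.821. R' = ρL'/A' = ρ(L/r²)/(πr²d₀²/4) = R/r⁴.
R' = 2.201 × 72.3 = 159 Ω

159 Ω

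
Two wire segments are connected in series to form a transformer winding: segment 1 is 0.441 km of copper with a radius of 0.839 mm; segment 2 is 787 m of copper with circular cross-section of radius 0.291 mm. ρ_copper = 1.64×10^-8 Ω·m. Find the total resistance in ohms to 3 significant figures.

51.8 Ω

Segment 1: A = πr² = π(8.3900e-04 m)² = 2.211e-06 m²
R₁ = ρL/A = (1.64×10^-8)(441)/(2.211e-06) = 3.27 Ω
Segment 2: A = πr² = π(2.9100e-04 m)² = 2.660e-07 m²
R₂ = (1.64×10^-8)(787)/(2.660e-07) = 48.52 Ω
R = R₁ + R₂ = 51.8 Ω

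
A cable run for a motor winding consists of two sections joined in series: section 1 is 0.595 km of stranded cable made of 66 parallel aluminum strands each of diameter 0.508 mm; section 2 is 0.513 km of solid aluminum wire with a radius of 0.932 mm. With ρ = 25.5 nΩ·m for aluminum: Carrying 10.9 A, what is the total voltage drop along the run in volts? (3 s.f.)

ρ = 25.5 nΩ·m = 2.55×10^-8 Ω·m
Section 1: A_strand = π(2.5400e-04)² = 2.027e-07 m²; R₁ = ρL/(N·A_s) = (2.55×10^-8)(595)/(66×2.027e-07) = 1.134 Ω
Section 2: A = πr² = π(9.3200e-04 m)² = 2.729e-06 m²
R₂ = (2.55×10^-8)(513)/(2.729e-06) = 4.794 Ω
R = R₁ + R₂ = 5.928 Ω
V = IR = 10.9 × 5.928 = 64.6 V

64.6 V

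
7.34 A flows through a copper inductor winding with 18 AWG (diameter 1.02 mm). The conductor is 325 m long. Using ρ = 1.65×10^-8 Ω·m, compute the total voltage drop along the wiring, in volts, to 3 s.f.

48.2 V

A = π(1.02/2 mm)² = π(5.1000e-04 m)² = 8.171e-07 m²
R = ρL/A = (1.65×10^-8)(325)/(8.171e-07) = 6.563 Ω
V = IR = 7.34 × 6.563 = 48.2 V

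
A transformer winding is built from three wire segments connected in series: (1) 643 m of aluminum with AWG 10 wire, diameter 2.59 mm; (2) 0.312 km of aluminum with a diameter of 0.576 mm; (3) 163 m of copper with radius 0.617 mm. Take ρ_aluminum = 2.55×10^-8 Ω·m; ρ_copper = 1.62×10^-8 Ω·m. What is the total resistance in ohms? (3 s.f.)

Seg 1: A = π(2.59/2 mm)² = π(1.2950e-03 m)² = 5.269e-06 m²
R_1 = (2.55×10^-8)(643)/(5.269e-06) = 3.112 Ω
Seg 2: A = π(d/2)² = π(2.8800e-04 m)² = 2.606e-07 m²
R_2 = (2.55×10^-8)(312)/(2.606e-07) = 30.53 Ω
Seg 3: A = πr² = π(6.1700e-04 m)² = 1.196e-06 m²
R_3 = (1.62×10^-8)(163)/(1.196e-06) = 2.208 Ω
R_total = R_1 + R_2 + R_3 = 35.9 Ω

35.9 Ω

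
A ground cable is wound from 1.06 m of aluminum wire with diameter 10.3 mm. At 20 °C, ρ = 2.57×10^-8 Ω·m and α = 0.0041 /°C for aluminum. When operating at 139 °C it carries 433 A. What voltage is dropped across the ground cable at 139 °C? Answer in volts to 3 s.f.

0.211 V

A = π(d/2)² = π(5.1500e-03 m)² = 8.332e-05 m²
R₍20₎ = ρL/A = (2.57×10^-8)(1.06)/(8.332e-05) = 3.269×10^-4 Ω
R₍139₎ = R₍20₎(1 + αΔT) = 3.269×10^-4 × (1 + 0.0041×119) = 4.865×10^-4 Ω
V = IR = 433 × 4.865×10^-4 = 0.211 V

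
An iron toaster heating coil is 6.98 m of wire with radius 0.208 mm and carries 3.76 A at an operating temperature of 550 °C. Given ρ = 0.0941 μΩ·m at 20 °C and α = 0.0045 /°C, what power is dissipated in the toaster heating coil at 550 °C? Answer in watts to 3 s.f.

ρ = 0.0941 μΩ·m = 9.41×10^-8 Ω·m
A = πr² = π(2.0800e-04 m)² = 1.359e-07 m²
R₍20₎ = ρL/A = (9.41×10^-8)(6.98)/(1.359e-07) = 4.832 Ω
R₍550₎ = R₍20₎(1 + αΔT) = 4.832 × (1 + 0.0045×530) = 16.36 Ω
P = I²R = (3.76)² × 16.36 = 231 W

231 W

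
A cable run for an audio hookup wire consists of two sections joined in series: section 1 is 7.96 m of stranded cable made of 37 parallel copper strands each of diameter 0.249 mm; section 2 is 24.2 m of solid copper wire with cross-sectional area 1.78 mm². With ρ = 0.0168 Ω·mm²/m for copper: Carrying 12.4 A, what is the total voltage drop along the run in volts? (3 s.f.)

3.75 V

ρ = 0.0168 Ω·mm²/m = 1.68×10^-8 Ω·m
Section 1: A_strand = π(1.2450e-04)² = 4.870e-08 m²; R₁ = ρL/(N·A_s) = (1.68×10^-8)(7.96)/(37×4.870e-08) = 0.07422 Ω
Section 2: A = 1.78 mm² = 1.780e-06 m²
R₂ = (1.68×10^-8)(24.2)/(1.780e-06) = 0.2284 Ω
R = R₁ + R₂ = 0.3026 Ω
V = IR = 12.4 × 0.3026 = 3.75 V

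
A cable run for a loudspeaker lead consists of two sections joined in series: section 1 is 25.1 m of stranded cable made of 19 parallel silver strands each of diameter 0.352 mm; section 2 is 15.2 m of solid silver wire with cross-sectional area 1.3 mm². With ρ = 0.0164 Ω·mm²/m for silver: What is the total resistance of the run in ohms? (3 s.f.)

0.414 Ω

ρ = 0.0164 Ω·mm²/m = 1.64×10^-8 Ω·m
Section 1: A_strand = π(1.7600e-04)² = 9.731e-08 m²; R₁ = ρL/(N·A_s) = (1.64×10^-8)(25.1)/(19×9.731e-08) = 0.2226 Ω
Section 2: A = 1.3 mm² = 1.300e-06 m²
R₂ = (1.64×10^-8)(15.2)/(1.300e-06) = 0.1918 Ω
R = R₁ + R₂ = 0.414 Ω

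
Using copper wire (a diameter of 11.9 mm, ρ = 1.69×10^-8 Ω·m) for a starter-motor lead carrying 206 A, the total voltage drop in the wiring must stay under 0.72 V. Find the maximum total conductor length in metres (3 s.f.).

23.0 m

A = π(d/2)² = π(5.9500e-03 m)² = 1.112e-04 m²
L_max = V_max·A/(1·ρI) = (0.72)(1.112e-04)/(1.69×10^-8×206) = 23.0 m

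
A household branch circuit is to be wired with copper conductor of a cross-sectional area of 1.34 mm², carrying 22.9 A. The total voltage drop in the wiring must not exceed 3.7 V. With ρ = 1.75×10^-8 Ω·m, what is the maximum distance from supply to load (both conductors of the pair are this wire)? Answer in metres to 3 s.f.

6.19 m

A = 1.34 mm² = 1.340e-06 m²
L_max = V_max·A/(2·ρI) = (3.7)(1.340e-06)/(2×1.75×10^-8×22.9) = 6.19 m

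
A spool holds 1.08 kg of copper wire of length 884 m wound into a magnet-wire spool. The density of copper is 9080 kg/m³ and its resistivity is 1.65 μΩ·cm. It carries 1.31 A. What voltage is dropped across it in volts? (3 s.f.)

ρ = 1.65 μΩ·cm = 1.65×10^-8 Ω·m
A = m/(density·L) = 1.08/(9080×884) = 1.3455e-07 m²
R = ρL/A = (1.65×10^-8)(884)/(1.3455e-07) = 108.4 Ω
V = IR = 1.31 × 108.4 = 142 V

142 V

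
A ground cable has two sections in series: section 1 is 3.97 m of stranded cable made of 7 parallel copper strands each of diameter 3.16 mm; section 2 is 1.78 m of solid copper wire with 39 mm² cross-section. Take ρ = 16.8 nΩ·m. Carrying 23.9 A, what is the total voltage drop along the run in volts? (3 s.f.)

0.0474 V

ρ = 16.8 nΩ·m = 1.68×10^-8 Ω·m
Section 1: A_strand = π(1.5800e-03)² = 7.843e-06 m²; R₁ = ρL/(N·A_s) = (1.68×10^-8)(3.97)/(7×7.843e-06) = 0.001215 Ω
Section 2: A = 39 mm² = 3.900e-05 m²
R₂ = (1.68×10^-8)(1.78)/(3.900e-05) = 7.668×10^-4 Ω
R = R₁ + R₂ = 0.001982 Ω
V = IR = 23.9 × 0.001982 = 0.0474 V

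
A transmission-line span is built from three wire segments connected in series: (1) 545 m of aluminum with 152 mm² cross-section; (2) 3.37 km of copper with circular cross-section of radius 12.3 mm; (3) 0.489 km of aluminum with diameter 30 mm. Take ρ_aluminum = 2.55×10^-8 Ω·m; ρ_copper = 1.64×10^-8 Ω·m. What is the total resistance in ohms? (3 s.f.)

0.225 Ω

Seg 1: A = 152 mm² = 1.520e-04 m²
R_1 = (2.55×10^-8)(545)/(1.520e-04) = 0.09143 Ω
Seg 2: A = πr² = π(1.2300e-02 m)² = 4.753e-04 m²
R_2 = (1.64×10^-8)(3370)/(4.753e-04) = 0.1163 Ω
Seg 3: A = π(d/2)² = π(1.5000e-02 m)² = 7.069e-04 m²
R_3 = (2.55×10^-8)(489)/(7.069e-04) = 0.01764 Ω
R_total = R_1 + R_2 + R_3 = 0.225 Ω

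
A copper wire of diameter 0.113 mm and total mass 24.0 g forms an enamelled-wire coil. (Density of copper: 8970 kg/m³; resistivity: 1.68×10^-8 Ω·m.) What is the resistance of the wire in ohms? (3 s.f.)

447 Ω

A = π(d/2)² = π(5.6500e-05 m)² = 1.0029e-08 m²
L = m/(density·A) = 0.024/(8970×1.0029e-08) = 266.8 m
R = ρL/A = (1.68×10^-8)(266.8)/(1.0029e-08) = 447 Ω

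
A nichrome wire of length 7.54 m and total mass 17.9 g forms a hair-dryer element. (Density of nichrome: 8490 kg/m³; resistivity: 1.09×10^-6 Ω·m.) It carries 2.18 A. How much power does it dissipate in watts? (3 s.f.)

140 W

A = m/(density·L) = 0.0179/(8490×7.54) = 2.7962e-07 m²
R = ρL/A = (1.09×10^-6)(7.54)/(2.7962e-07) = 29.39 Ω
P = I²R = (2.18)² × 29.39 = 140 W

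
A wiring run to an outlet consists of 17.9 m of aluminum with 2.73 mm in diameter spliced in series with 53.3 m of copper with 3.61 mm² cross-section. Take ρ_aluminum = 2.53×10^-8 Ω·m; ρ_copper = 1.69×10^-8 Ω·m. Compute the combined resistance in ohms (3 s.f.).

0.327 Ω

Segment 1: A = π(d/2)² = π(1.3650e-03 m)² = 5.853e-06 m²
R₁ = ρL/A = (2.53×10^-8)(17.9)/(5.853e-06) = 0.07737 Ω
Segment 2: A = 3.61 mm² = 3.610e-06 m²
R₂ = (1.69×10^-8)(53.3)/(3.610e-06) = 0.2495 Ω
R = R₁ + R₂ = 0.327 Ω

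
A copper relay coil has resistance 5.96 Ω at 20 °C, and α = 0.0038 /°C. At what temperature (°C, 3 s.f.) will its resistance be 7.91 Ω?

R = R₀(1 + α(T − T₀)) ⇒ T = T₀ + (R/R₀ − 1)/α
T = 20 + (7.91/5.96 − 1)/0.0038 = 20 + (0.3272)/0.0038 = 106 °C

106 °C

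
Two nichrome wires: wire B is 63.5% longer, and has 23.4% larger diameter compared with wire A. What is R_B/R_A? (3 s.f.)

R ∝ L/d², so R_B/R_A = (1 + 63.5/100) × (1 + 23.4/100)⁻²
= 1.635 × 0.6567 = 1.07

1.07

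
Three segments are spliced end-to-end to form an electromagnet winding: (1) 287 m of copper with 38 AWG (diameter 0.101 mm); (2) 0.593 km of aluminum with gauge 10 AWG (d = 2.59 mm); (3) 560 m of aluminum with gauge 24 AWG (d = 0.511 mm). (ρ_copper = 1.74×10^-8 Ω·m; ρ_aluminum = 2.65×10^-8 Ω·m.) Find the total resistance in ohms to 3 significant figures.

Seg 1: A = π(0.101/2 mm)² = π(5.0500e-05 m)² = 8.012e-09 m²
R_1 = (1.74×10^-8)(287)/(8.012e-09) = 623.3 Ω
Seg 2: A = π(2.59/2 mm)² = π(1.2950e-03 m)² = 5.269e-06 m²
R_2 = (2.65×10^-8)(593)/(5.269e-06) = 2.983 Ω
Seg 3: A = π(0.511/2 mm)² = π(2.5550e-04 m)² = 2.051e-07 m²
R_3 = (2.65×10^-8)(560)/(2.051e-07) = 72.36 Ω
R_total = R_1 + R_2 + R_3 = 699 Ω

699 Ω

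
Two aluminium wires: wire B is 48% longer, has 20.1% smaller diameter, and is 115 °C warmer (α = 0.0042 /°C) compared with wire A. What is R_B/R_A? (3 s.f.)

3.44

R ∝ ρL/d² with ρ ∝ (1+αΔT), so R_B/R_A = (1 + 48/100) × (1 − 20.1/100)⁻² × (1 + 0.0042×115)
= 1.48 × 1.566 × 1.483 = 3.44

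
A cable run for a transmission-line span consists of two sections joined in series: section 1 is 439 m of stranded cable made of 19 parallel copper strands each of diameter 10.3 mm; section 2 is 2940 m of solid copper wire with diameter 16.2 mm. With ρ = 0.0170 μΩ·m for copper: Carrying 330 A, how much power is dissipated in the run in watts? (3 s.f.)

26900 W

ρ = 0.0170 μΩ·m = 1.70×10^-8 Ω·m
Section 1: A_strand = π(5.1500e-03)² = 8.332e-05 m²; R₁ = ρL/(N·A_s) = (1.70×10^-8)(439)/(19×8.332e-05) = 0.004714 Ω
Section 2: A = π(d/2)² = π(8.1000e-03 m)² = 2.061e-04 m²
R₂ = (1.70×10^-8)(2940)/(2.061e-04) = 0.2425 Ω
R = R₁ + R₂ = 0.2472 Ω
P = I²R = (330)² × 0.2472 = 26900 W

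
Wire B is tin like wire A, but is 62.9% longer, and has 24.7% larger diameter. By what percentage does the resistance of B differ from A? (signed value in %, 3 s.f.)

4.76%

R ∝ L/d², so R_B/R_A = (1 + 62.9/100) × (1 + 24.7/100)⁻²
= 1.629 × 0.6431 = 1.048
(R_B − R_A)/R_A = 1.048 − 1 = 4.76%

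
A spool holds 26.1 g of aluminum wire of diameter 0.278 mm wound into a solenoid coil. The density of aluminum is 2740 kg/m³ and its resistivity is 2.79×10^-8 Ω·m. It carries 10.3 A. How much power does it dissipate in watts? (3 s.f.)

A = π(d/2)² = π(1.3900e-04 m)² = 6.0699e-08 m²
L = m/(density·A) = 0.0261/(2740×6.0699e-08) = 156.9 m
R = ρL/A = (2.79×10^-8)(156.9)/(6.0699e-08) = 72.13 Ω
P = I²R = (10.3)² × 72.13 = 7650 W

7650 W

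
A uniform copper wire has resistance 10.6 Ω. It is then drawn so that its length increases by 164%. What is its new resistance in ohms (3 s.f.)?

73.9 Ω

k = 1 + 164/100 = 2.64; volume constant ⇒ A' = A/k, so R' = k²R.
R' = 6.97 × 10.6 = 73.9 Ω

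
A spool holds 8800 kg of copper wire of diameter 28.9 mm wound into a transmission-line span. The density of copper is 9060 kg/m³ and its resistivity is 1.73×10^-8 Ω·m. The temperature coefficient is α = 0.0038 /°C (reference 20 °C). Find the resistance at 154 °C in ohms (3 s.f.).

0.0589 Ω

A = π(d/2)² = π(1.4450e-02 m)² = 6.5597e-04 m²
L = m/(density·A) = 8800/(9060×6.5597e-04) = 1481 m
R = ρL/A = (1.73×10^-8)(1481)/(6.5597e-04) = 0.03905 Ω
R(154 °C) = 0.03905 × (1 + 0.0038×134) = 0.0589 Ω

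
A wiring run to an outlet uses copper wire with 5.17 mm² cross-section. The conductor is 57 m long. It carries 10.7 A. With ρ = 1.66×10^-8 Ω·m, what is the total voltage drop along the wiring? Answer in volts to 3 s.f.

A = 5.17 mm² = 5.170e-06 m²
R = ρL/A = (1.66×10^-8)(57)/(5.170e-06) = 0.183 Ω
V = IR = 10.7 × 0.183 = 1.96 V

1.96 V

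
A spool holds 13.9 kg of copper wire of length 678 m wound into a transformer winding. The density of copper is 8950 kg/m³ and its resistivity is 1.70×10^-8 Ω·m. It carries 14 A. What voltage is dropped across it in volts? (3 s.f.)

A = m/(density·L) = 13.9/(8950×678) = 2.2907e-06 m²
R = ρL/A = (1.70×10^-8)(678)/(2.2907e-06) = 5.032 Ω
V = IR = 14 × 5.032 = 70.4 V

70.4 V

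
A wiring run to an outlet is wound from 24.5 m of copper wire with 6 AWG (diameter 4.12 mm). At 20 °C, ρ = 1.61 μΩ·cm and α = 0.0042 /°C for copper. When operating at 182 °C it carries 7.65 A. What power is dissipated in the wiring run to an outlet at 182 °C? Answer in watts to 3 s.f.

2.91 W

ρ = 1.61 μΩ·cm = 1.61×10^-8 Ω·m
A = π(4.12/2 mm)² = π(2.0600e-03 m)² = 1.333e-05 m²
R₍20₎ = ρL/A = (1.61×10^-8)(24.5)/(1.333e-05) = 0.02959 Ω
R₍182₎ = R₍20₎(1 + αΔT) = 0.02959 × (1 + 0.0042×162) = 0.04972 Ω
P = I²R = (7.65)² × 0.04972 = 2.91 W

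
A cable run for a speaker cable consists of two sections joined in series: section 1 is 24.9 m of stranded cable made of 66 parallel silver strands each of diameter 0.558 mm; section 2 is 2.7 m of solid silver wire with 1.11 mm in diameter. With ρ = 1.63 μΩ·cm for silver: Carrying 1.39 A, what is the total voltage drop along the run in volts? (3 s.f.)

ρ = 1.63 μΩ·cm = 1.63×10^-8 Ω·m
Section 1: A_strand = π(2.7900e-04)² = 2.445e-07 m²; R₁ = ρL/(N·A_s) = (1.63×10^-8)(24.9)/(66×2.445e-07) = 0.02515 Ω
Section 2: A = π(d/2)² = π(5.5500e-04 m)² = 9.677e-07 m²
R₂ = (1.63×10^-8)(2.7)/(9.677e-07) = 0.04548 Ω
R = R₁ + R₂ = 0.07063 Ω
V = IR = 1.39 × 0.07063 = 0.0982 V

0.0982 V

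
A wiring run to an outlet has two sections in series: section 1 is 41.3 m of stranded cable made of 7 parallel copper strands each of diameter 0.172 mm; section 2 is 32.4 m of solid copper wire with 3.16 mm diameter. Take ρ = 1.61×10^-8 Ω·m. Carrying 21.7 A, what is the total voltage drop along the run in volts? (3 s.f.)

90.2 V

Section 1: A_strand = π(8.6000e-05)² = 2.324e-08 m²; R₁ = ρL/(N·A_s) = (1.61×10^-8)(41.3)/(7×2.324e-08) = 4.088 Ω
Section 2: A = π(d/2)² = π(1.5800e-03 m)² = 7.843e-06 m²
R₂ = (1.61×10^-8)(32.4)/(7.843e-06) = 0.06651 Ω
R = R₁ + R₂ = 4.155 Ω
V = IR = 21.7 × 4.155 = 90.2 V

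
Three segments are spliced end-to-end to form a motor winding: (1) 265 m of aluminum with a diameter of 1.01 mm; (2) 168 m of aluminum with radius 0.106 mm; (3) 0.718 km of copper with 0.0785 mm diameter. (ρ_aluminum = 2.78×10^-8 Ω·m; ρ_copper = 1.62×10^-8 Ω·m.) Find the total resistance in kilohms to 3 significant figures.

2.54 kΩ

Seg 1: A = π(d/2)² = π(5.0500e-04 m)² = 8.012e-07 m²
R_1 = (2.78×10^-8)(265)/(8.012e-07) = 9.195 Ω
Seg 2: A = πr² = π(1.0600e-04 m)² = 3.530e-08 m²
R_2 = (2.78×10^-8)(168)/(3.530e-08) = 132.3 Ω
Seg 3: A = π(d/2)² = π(3.9250e-05 m)² = 4.840e-09 m²
R_3 = (1.62×10^-8)(718)/(4.840e-09) = 2403 Ω
R_total = R_1 + R_2 + R_3 = 2.54 kΩ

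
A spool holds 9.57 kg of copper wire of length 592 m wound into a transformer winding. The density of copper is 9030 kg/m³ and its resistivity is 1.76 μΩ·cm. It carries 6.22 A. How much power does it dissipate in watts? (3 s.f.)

ρ = 1.76 μΩ·cm = 1.76×10^-8 Ω·m
A = m/(density·L) = 9.57/(9030×592) = 1.7902e-06 m²
R = ρL/A = (1.76×10^-8)(592)/(1.7902e-06) = 5.82 Ω
P = I²R = (6.22)² × 5.82 = 225 W

225 W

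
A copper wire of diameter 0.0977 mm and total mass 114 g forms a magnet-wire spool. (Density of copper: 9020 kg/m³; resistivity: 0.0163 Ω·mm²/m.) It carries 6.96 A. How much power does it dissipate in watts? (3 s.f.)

1.78×10^5 W

ρ = 0.0163 Ω·mm²/m = 1.63×10^-8 Ω·m
A = π(d/2)² = π(4.8850e-05 m)² = 7.4969e-09 m²
L = m/(density·A) = 0.114/(9020×7.4969e-09) = 1686 m
R = ρL/A = (1.63×10^-8)(1686)/(7.4969e-09) = 3665 Ω
P = I²R = (6.96)² × 3665 = 1.78×10^5 W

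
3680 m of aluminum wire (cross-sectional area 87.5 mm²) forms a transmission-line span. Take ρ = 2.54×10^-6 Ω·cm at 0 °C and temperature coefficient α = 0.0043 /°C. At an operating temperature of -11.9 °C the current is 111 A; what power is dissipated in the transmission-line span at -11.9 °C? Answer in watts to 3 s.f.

12500 W

ρ = 2.54×10^-6 Ω·cm = 2.54×10^-8 Ω·m
A = 87.5 mm² = 8.750e-05 m²
R₍0₎ = ρL/A = (2.54×10^-8)(3680)/(8.750e-05) = 1.068 Ω
R₍-11.9₎ = R₍0₎(1 + αΔT) = 1.068 × (1 + 0.0043×-11.9) = 1.014 Ω
P = I²R = (111)² × 1.014 = 12500 W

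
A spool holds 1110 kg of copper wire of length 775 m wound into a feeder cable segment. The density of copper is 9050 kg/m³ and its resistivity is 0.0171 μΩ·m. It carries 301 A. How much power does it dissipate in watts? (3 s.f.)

7590 W

ρ = 0.0171 μΩ·m = 1.71×10^-8 Ω·m
A = m/(density·L) = 1110/(9050×775) = 1.5826e-04 m²
R = ρL/A = (1.71×10^-8)(775)/(1.5826e-04) = 0.08374 Ω
P = I²R = (301)² × 0.08374 = 7590 W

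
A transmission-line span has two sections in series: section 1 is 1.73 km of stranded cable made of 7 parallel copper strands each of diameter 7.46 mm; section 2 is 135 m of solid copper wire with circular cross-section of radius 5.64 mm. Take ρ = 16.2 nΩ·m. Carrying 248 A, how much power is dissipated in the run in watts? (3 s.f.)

6980 W

ρ = 16.2 nΩ·m = 1.62×10^-8 Ω·m
Section 1: A_strand = π(3.7300e-03)² = 4.371e-05 m²; R₁ = ρL/(N·A_s) = (1.62×10^-8)(1730)/(7×4.371e-05) = 0.0916 Ω
Section 2: A = πr² = π(5.6400e-03 m)² = 9.993e-05 m²
R₂ = (1.62×10^-8)(135)/(9.993e-05) = 0.02188 Ω
R = R₁ + R₂ = 0.1135 Ω
P = I²R = (248)² × 0.1135 = 6980 W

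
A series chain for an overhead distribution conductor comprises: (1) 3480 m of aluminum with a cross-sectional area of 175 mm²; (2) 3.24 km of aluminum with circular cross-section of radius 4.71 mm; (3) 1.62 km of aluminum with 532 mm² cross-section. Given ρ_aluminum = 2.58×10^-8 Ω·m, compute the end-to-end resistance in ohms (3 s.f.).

1.79 Ω

Seg 1: A = 175 mm² = 1.750e-04 m²
R_1 = (2.58×10^-8)(3480)/(1.750e-04) = 0.5131 Ω
Seg 2: A = πr² = π(4.7100e-03 m)² = 6.969e-05 m²
R_2 = (2.58×10^-8)(3240)/(6.969e-05) = 1.199 Ω
Seg 3: A = 532 mm² = 5.320e-04 m²
R_3 = (2.58×10^-8)(1620)/(5.320e-04) = 0.07856 Ω
R_total = R_1 + R_2 + R_3 = 1.79 Ω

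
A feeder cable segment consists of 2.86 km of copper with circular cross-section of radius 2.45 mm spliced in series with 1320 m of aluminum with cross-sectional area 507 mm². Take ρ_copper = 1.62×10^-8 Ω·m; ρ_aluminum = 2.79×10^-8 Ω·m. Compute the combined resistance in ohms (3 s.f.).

Segment 1: A = πr² = π(2.4500e-03 m)² = 1.886e-05 m²
R₁ = ρL/A = (1.62×10^-8)(2860)/(1.886e-05) = 2.457 Ω
Segment 2: A = 507 mm² = 5.070e-04 m²
R₂ = (2.79×10^-8)(1320)/(5.070e-04) = 0.07264 Ω
R = R₁ + R₂ = 2.53 Ω

2.53 Ω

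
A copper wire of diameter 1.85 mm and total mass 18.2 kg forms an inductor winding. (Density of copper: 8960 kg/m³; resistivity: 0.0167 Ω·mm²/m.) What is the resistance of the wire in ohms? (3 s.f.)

4.69 Ω

ρ = 0.0167 Ω·mm²/m = 1.67×10^-8 Ω·m
A = π(d/2)² = π(9.2500e-04 m)² = 2.6880e-06 m²
L = m/(density·A) = 18.2/(8960×2.6880e-06) = 755.7 m
R = ρL/A = (1.67×10^-8)(755.7)/(2.6880e-06) = 4.69 Ω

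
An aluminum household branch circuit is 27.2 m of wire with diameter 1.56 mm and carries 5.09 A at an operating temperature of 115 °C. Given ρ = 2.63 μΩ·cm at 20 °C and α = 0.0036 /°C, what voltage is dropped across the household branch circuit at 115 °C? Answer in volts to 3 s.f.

ρ = 2.63 μΩ·cm = 2.63×10^-8 Ω·m
A = π(d/2)² = π(7.8000e-04 m)² = 1.911e-06 m²
R₍20₎ = ρL/A = (2.63×10^-8)(27.2)/(1.911e-06) = 0.3743 Ω
R₍115₎ = R₍20₎(1 + αΔT) = 0.3743 × (1 + 0.0036×95) = 0.5023 Ω
V = IR = 5.09 × 0.5023 = 2.56 V

2.56 V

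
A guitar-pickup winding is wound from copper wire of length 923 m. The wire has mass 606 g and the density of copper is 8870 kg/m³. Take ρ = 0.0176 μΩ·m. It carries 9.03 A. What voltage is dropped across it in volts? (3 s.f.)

ρ = 0.0176 μΩ·m = 1.76×10^-8 Ω·m
A = m/(density·L) = 0.606/(8870×923) = 7.4020e-08 m²
R = ρL/A = (1.76×10^-8)(923)/(7.4020e-08) = 219.5 Ω
V = IR = 9.03 × 219.5 = 1980 V

1980 V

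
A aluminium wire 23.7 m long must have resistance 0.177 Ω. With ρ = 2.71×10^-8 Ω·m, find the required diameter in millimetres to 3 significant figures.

A = ρL/R = (2.71×10^-8)(23.7)/(0.177) = 3.629e-06 m²
d = 2√(A/π) = 2.149e-03 m = 2.15 mm

2.15 mm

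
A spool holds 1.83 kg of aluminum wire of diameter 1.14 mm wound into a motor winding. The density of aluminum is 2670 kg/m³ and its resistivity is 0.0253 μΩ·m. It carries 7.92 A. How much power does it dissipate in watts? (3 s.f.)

ρ = 0.0253 μΩ·m = 2.53×10^-8 Ω·m
A = π(d/2)² = π(5.7000e-04 m)² = 1.0207e-06 m²
L = m/(density·A) = 1.83/(2670×1.0207e-06) = 671.5 m
R = ρL/A = (2.53×10^-8)(671.5)/(1.0207e-06) = 16.64 Ω
P = I²R = (7.92)² × 16.64 = 1040 W

1040 W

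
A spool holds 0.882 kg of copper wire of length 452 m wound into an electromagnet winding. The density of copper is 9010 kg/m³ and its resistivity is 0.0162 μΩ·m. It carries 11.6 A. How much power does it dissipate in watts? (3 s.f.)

4550 W

ρ = 0.0162 μΩ·m = 1.62×10^-8 Ω·m
A = m/(density·L) = 0.882/(9010×452) = 2.1657e-07 m²
R = ρL/A = (1.62×10^-8)(452)/(2.1657e-07) = 33.81 Ω
P = I²R = (11.6)² × 33.81 = 4550 W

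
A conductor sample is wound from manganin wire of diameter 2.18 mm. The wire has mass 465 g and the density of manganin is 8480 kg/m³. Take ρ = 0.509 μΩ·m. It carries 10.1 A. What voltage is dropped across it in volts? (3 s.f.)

ρ = 0.509 μΩ·m = 5.09×10^-7 Ω·m
A = π(d/2)² = π(1.0900e-03 m)² = 3.7325e-06 m²
L = m/(density·A) = 0.465/(8480×3.7325e-06) = 14.69 m
R = ρL/A = (5.09×10^-7)(14.69)/(3.7325e-06) = 2.003 Ω
V = IR = 10.1 × 2.003 = 20.2 V

20.2 V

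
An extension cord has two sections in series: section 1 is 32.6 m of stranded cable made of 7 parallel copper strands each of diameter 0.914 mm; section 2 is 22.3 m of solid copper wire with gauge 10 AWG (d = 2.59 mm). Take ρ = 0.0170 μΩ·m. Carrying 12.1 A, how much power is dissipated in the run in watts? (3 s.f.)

ρ = 0.0170 μΩ·m = 1.70×10^-8 Ω·m
Section 1: A_strand = π(4.5700e-04)² = 6.561e-07 m²; R₁ = ρL/(N·A_s) = (1.70×10^-8)(32.6)/(7×6.561e-07) = 0.1207 Ω
Section 2: A = π(2.59/2 mm)² = π(1.2950e-03 m)² = 5.269e-06 m²
R₂ = (1.70×10^-8)(22.3)/(5.269e-06) = 0.07196 Ω
R = R₁ + R₂ = 0.1926 Ω
P = I²R = (12.1)² × 0.1926 = 28.2 W

28.2 W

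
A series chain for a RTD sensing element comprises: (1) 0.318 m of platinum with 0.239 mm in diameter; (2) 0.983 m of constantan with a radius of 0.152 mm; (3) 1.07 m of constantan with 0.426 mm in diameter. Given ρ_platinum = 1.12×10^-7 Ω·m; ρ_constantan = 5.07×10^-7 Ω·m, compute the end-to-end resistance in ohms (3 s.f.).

Seg 1: A = π(d/2)² = π(1.1950e-04 m)² = 4.486e-08 m²
R_1 = (1.12×10^-7)(0.318)/(4.486e-08) = 0.7939 Ω
Seg 2: A = πr² = π(1.5200e-04 m)² = 7.258e-08 m²
R_2 = (5.07×10^-7)(0.983)/(7.258e-08) = 6.866 Ω
Seg 3: A = π(d/2)² = π(2.1300e-04 m)² = 1.425e-07 m²
R_3 = (5.07×10^-7)(1.07)/(1.425e-07) = 3.806 Ω
R_total = R_1 + R_2 + R_3 = 11.5 Ω

11.5 Ω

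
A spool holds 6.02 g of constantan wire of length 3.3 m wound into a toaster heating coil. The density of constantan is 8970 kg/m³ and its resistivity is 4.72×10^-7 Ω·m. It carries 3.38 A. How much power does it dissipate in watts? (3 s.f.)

87.5 W

A = m/(density·L) = 0.00602/(8970×3.3) = 2.0337e-07 m²
R = ρL/A = (4.72×10^-7)(3.3)/(2.0337e-07) = 7.659 Ω
P = I²R = (3.38)² × 7.659 = 87.5 W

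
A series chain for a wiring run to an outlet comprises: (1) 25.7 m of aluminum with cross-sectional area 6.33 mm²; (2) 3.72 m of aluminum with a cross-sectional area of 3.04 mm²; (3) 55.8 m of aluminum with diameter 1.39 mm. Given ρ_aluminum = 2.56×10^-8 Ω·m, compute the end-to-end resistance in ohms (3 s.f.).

Seg 1: A = 6.33 mm² = 6.330e-06 m²
R_1 = (2.56×10^-8)(25.7)/(6.330e-06) = 0.1039 Ω
Seg 2: A = 3.04 mm² = 3.040e-06 m²
R_2 = (2.56×10^-8)(3.72)/(3.040e-06) = 0.03133 Ω
Seg 3: A = π(d/2)² = π(6.9500e-04 m)² = 1.517e-06 m²
R_3 = (2.56×10^-8)(55.8)/(1.517e-06) = 0.9414 Ω
R_total = R_1 + R_2 + R_3 = 1.08 Ω

1.08 Ω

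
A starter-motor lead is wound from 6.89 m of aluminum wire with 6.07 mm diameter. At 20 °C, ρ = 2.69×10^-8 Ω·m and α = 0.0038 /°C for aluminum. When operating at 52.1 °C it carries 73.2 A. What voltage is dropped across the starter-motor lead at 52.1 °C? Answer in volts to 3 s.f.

A = π(d/2)² = π(3.0350e-03 m)² = 2.894e-05 m²
R₍20₎ = ρL/A = (2.69×10^-8)(6.89)/(2.894e-05) = 0.006405 Ω
R₍52.1₎ = R₍20₎(1 + αΔT) = 0.006405 × (1 + 0.0038×32.1) = 0.007186 Ω
V = IR = 73.2 × 0.007186 = 0.526 V

0.526 V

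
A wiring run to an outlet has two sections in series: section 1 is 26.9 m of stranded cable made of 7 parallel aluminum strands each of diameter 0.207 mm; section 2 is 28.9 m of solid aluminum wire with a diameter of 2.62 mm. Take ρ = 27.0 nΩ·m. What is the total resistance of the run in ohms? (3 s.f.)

ρ = 27.0 nΩ·m = 2.70×10^-8 Ω·m
Section 1: A_strand = π(1.0350e-04)² = 3.365e-08 m²; R₁ = ρL/(N·A_s) = (2.70×10^-8)(26.9)/(7×3.365e-08) = 3.083 Ω
Section 2: A = π(d/2)² = π(1.3100e-03 m)² = 5.391e-06 m²
R₂ = (2.70×10^-8)(28.9)/(5.391e-06) = 0.1447 Ω
R = R₁ + R₂ = 3.23 Ω

3.23 Ω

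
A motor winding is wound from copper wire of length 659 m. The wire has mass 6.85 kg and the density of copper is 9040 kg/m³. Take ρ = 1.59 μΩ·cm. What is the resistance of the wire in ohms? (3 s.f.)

ρ = 1.59 μΩ·cm = 1.59×10^-8 Ω·m
A = m/(density·L) = 6.85/(9040×659) = 1.1498e-06 m²
R = ρL/A = (1.59×10^-8)(659)/(1.1498e-06) = 9.11 Ω

9.11 Ω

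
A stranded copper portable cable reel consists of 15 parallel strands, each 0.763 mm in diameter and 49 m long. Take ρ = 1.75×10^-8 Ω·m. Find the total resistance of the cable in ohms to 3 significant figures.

A_strand = π(3.8150e-04 m)² = 4.572e-07 m²
R_strand = ρL/A = (1.75×10^-8)(49)/(4.572e-07) = 1.875 Ω
R_total = R_strand/N = 1.875/15 = 0.125 Ω

0.125 Ω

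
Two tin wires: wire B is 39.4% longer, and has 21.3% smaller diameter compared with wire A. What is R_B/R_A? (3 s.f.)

2.25

R ∝ L/d², so R_B/R_A = (1 + 39.4/100) × (1 − 21.3/100)⁻²
= 1.394 × 1.615 = 2.25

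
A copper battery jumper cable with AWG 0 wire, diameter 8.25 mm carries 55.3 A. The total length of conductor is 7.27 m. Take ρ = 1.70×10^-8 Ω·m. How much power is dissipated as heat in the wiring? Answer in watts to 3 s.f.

7.07 W

A = π(8.25/2 mm)² = π(4.1250e-03 m)² = 5.346e-05 m²
R = ρL/A = (1.70×10^-8)(7.27)/(5.346e-05) = 0.002312 Ω
P = I²R = (55.3)² × 0.002312 = 7.07 W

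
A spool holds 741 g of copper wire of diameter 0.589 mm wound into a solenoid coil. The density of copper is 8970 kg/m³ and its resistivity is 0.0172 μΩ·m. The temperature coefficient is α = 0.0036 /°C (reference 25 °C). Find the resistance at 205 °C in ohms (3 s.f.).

ρ = 0.0172 μΩ·m = 1.72×10^-8 Ω·m
A = π(d/2)² = π(2.9450e-04 m)² = 2.7247e-07 m²
L = m/(density·A) = 0.741/(8970×2.7247e-07) = 303.2 m
R = ρL/A = (1.72×10^-8)(303.2)/(2.7247e-07) = 19.14 Ω
R(205 °C) = 19.14 × (1 + 0.0036×180) = 31.5 Ω

31.5 Ω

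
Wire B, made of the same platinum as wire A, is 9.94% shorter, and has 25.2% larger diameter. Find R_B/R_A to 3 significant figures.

R ∝ L/d², so R_B/R_A = (1 − 9.94/100) × (1 + 25.2/100)⁻²
= 0.9006 × 0.638 = 0.575

0.575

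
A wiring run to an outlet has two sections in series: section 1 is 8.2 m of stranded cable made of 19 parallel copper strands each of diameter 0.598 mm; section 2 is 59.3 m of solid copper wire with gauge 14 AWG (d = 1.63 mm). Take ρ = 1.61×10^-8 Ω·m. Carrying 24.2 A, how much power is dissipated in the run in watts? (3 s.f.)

Section 1: A_strand = π(2.9900e-04)² = 2.809e-07 m²; R₁ = ρL/(N·A_s) = (1.61×10^-8)(8.2)/(19×2.809e-07) = 0.02474 Ω
Section 2: A = π(1.63/2 mm)² = π(8.1500e-04 m)² = 2.087e-06 m²
R₂ = (1.61×10^-8)(59.3)/(2.087e-06) = 0.4575 Ω
R = R₁ + R₂ = 0.4823 Ω
P = I²R = (24.2)² × 0.4823 = 282 W

282 W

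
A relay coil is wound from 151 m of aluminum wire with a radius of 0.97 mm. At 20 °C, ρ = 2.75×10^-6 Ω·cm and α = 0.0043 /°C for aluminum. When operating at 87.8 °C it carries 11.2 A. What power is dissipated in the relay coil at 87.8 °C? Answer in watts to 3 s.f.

ρ = 2.75×10^-6 Ω·cm = 2.75×10^-8 Ω·m
A = πr² = π(9.7000e-04 m)² = 2.956e-06 m²
R₍20₎ = ρL/A = (2.75×10^-8)(151)/(2.956e-06) = 1.405 Ω
R₍87.8₎ = R₍20₎(1 + αΔT) = 1.405 × (1 + 0.0043×67.8) = 1.814 Ω
P = I²R = (11.2)² × 1.814 = 228 W

228 W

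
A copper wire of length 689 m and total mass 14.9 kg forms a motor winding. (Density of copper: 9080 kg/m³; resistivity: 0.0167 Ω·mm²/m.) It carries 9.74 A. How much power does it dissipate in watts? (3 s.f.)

458 W

ρ = 0.0167 Ω·mm²/m = 1.67×10^-8 Ω·m
A = m/(density·L) = 14.9/(9080×689) = 2.3817e-06 m²
R = ρL/A = (1.67×10^-8)(689)/(2.3817e-06) = 4.831 Ω
P = I²R = (9.74)² × 4.831 = 458 W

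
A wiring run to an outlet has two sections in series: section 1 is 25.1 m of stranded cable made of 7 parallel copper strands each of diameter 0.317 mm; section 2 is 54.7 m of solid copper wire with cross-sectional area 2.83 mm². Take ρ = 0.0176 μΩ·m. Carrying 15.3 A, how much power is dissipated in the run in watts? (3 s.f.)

ρ = 0.0176 μΩ·m = 1.76×10^-8 Ω·m
Section 1: A_strand = π(1.5850e-04)² = 7.892e-08 m²; R₁ = ρL/(N·A_s) = (1.76×10^-8)(25.1)/(7×7.892e-08) = 0.7996 Ω
Section 2: A = 2.83 mm² = 2.830e-06 m²
R₂ = (1.76×10^-8)(54.7)/(2.830e-06) = 0.3402 Ω
R = R₁ + R₂ = 1.14 Ω
P = I²R = (15.3)² × 1.14 = 267 W

267 W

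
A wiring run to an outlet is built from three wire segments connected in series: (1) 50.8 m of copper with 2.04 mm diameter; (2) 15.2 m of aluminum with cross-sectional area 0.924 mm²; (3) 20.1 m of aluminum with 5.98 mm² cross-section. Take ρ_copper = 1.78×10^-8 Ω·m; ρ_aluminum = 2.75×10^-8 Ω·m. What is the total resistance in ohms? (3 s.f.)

Seg 1: A = π(d/2)² = π(1.0200e-03 m)² = 3.269e-06 m²
R_1 = (1.78×10^-8)(50.8)/(3.269e-06) = 0.2767 Ω
Seg 2: A = 0.924 mm² = 9.240e-07 m²
R_2 = (2.75×10^-8)(15.2)/(9.240e-07) = 0.4524 Ω
Seg 3: A = 5.98 mm² = 5.980e-06 m²
R_3 = (2.75×10^-8)(20.1)/(5.980e-06) = 0.09243 Ω
R_total = R_1 + R_2 + R_3 = 0.821 Ω

0.821 Ω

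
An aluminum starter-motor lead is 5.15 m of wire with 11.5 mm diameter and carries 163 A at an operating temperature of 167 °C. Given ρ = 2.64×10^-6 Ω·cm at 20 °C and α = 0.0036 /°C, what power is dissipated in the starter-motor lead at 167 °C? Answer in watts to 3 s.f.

53.2 W

ρ = 2.64×10^-6 Ω·cm = 2.64×10^-8 Ω·m
A = π(d/2)² = π(5.7500e-03 m)² = 1.039e-04 m²
R₍20₎ = ρL/A = (2.64×10^-8)(5.15)/(1.039e-04) = 0.001309 Ω
R₍167₎ = R₍20₎(1 + αΔT) = 0.001309 × (1 + 0.0036×147) = 0.002002 Ω
P = I²R = (163)² × 0.002002 = 53.2 W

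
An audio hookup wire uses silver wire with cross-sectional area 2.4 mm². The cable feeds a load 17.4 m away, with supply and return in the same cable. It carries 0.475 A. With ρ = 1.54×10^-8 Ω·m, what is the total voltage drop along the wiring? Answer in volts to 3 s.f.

0.106 V

A = 2.4 mm² = 2.400e-06 m²
Total conductor length (both ways) L = 2 × 17.4 = 34.8 m
R = ρL/A = (1.54×10^-8)(34.8)/(2.400e-06) = 0.2233 Ω
V = IR = 0.475 × 0.2233 = 0.106 V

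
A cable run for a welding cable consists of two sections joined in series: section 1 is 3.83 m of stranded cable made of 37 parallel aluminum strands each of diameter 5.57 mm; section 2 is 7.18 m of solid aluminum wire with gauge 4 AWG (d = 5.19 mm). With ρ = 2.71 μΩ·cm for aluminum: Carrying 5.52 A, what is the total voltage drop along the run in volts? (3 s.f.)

0.0514 V

ρ = 2.71 μΩ·cm = 2.71×10^-8 Ω·m
Section 1: A_strand = π(2.7850e-03)² = 2.437e-05 m²; R₁ = ρL/(N·A_s) = (2.71×10^-8)(3.83)/(37×2.437e-05) = 1.151×10^-4 Ω
Section 2: A = π(5.19/2 mm)² = π(2.5950e-03 m)² = 2.116e-05 m²
R₂ = (2.71×10^-8)(7.18)/(2.116e-05) = 0.009197 Ω
R = R₁ + R₂ = 0.009313 Ω
V = IR = 5.52 × 0.009313 = 0.0514 V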